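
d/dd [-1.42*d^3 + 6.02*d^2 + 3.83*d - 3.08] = -4.26*d^2 + 12.04*d + 3.83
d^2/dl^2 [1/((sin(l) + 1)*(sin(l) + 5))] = (sin(l) + sin(3*l) + 7*cos(2*l) + 55)/((sin(l) + 1)^2*(sin(l) + 5)^3)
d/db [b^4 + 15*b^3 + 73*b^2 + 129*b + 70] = 4*b^3 + 45*b^2 + 146*b + 129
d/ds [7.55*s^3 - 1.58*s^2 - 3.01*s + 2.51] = 22.65*s^2 - 3.16*s - 3.01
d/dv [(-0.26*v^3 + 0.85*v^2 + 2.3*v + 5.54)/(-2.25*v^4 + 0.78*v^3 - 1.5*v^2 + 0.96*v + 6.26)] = (-0.585*v^6 + 3.825*v^5 + 15.252*v^4 + 45.7728*v^3 - 13.5804*v^2 + 27.262*v + 9.0796)/(5.0625*v^8 - 3.51*v^7 + 7.3584*v^6 - 6.66*v^5 - 24.4224*v^4 + 6.8856*v^3 - 17.8584*v^2 + 12.0192*v + 39.1876)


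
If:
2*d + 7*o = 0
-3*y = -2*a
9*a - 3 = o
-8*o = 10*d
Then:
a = 1/3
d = 0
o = 0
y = 2/9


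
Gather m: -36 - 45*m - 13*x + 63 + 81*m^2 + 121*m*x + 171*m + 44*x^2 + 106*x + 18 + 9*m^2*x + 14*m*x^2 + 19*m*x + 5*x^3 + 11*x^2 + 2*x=m^2*(9*x + 81) + m*(14*x^2 + 140*x + 126) + 5*x^3 + 55*x^2 + 95*x + 45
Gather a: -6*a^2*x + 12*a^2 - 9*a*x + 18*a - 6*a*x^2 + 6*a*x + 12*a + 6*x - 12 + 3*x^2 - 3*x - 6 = a^2*(12 - 6*x) + a*(-6*x^2 - 3*x + 30) + 3*x^2 + 3*x - 18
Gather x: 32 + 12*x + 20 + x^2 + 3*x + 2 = x^2 + 15*x + 54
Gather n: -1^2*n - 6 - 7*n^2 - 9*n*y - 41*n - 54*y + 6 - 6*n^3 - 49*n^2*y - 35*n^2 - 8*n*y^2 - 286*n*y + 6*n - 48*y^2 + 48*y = -6*n^3 + n^2*(-49*y - 42) + n*(-8*y^2 - 295*y - 36) - 48*y^2 - 6*y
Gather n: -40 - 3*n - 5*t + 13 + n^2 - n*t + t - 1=n^2 + n*(-t - 3) - 4*t - 28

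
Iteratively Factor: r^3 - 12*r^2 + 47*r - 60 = (r - 4)*(r^2 - 8*r + 15) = (r - 5)*(r - 4)*(r - 3)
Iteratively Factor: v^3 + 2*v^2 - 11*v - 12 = (v + 1)*(v^2 + v - 12) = (v - 3)*(v + 1)*(v + 4)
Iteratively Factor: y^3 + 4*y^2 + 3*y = (y + 3)*(y^2 + y) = (y + 1)*(y + 3)*(y)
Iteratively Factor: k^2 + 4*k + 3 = (k + 3)*(k + 1)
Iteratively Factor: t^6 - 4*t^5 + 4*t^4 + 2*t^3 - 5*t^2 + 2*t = (t - 1)*(t^5 - 3*t^4 + t^3 + 3*t^2 - 2*t) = (t - 1)^2*(t^4 - 2*t^3 - t^2 + 2*t) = (t - 2)*(t - 1)^2*(t^3 - t) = (t - 2)*(t - 1)^2*(t + 1)*(t^2 - t) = t*(t - 2)*(t - 1)^2*(t + 1)*(t - 1)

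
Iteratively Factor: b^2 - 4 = (b + 2)*(b - 2)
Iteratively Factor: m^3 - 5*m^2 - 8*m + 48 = (m - 4)*(m^2 - m - 12) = (m - 4)^2*(m + 3)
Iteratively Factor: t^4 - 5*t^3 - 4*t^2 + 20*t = (t + 2)*(t^3 - 7*t^2 + 10*t) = (t - 5)*(t + 2)*(t^2 - 2*t) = (t - 5)*(t - 2)*(t + 2)*(t)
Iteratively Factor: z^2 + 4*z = (z + 4)*(z)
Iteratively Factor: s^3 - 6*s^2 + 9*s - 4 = (s - 1)*(s^2 - 5*s + 4) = (s - 1)^2*(s - 4)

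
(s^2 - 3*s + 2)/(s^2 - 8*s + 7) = (s - 2)/(s - 7)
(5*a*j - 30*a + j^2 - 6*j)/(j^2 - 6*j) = (5*a + j)/j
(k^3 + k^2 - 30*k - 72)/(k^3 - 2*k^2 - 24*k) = (k + 3)/k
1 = 1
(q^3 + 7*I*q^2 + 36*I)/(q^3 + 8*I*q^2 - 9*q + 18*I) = (q - 2*I)/(q - I)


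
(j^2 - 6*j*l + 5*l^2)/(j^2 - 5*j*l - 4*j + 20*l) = (j - l)/(j - 4)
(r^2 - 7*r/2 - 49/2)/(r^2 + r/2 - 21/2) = (r - 7)/(r - 3)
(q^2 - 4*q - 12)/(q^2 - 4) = (q - 6)/(q - 2)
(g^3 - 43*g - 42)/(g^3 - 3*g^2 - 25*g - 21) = (g + 6)/(g + 3)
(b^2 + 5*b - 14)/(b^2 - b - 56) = (b - 2)/(b - 8)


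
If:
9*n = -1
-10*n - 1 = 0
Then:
No Solution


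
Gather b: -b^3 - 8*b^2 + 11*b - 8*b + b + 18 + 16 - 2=-b^3 - 8*b^2 + 4*b + 32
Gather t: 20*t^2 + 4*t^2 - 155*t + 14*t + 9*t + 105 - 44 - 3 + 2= 24*t^2 - 132*t + 60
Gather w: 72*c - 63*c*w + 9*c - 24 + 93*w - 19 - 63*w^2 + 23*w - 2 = 81*c - 63*w^2 + w*(116 - 63*c) - 45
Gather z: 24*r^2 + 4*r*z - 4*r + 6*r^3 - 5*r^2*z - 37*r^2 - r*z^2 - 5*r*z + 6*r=6*r^3 - 13*r^2 - r*z^2 + 2*r + z*(-5*r^2 - r)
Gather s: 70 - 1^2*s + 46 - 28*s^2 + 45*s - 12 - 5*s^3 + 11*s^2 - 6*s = -5*s^3 - 17*s^2 + 38*s + 104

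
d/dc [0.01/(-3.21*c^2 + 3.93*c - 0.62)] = (0.0642*c - 0.0393)/(3.21*c^2 - 3.93*c + 0.62)^2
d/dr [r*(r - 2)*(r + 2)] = 3*r^2 - 4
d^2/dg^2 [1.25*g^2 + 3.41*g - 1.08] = 2.50000000000000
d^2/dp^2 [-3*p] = 0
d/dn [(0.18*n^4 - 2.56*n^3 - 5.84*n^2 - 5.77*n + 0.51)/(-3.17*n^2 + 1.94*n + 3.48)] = (-1.1412*n^5 + 9.1628*n^4 - 7.4272*n^3 - 56.3469*n^2 - 37.413*n - 21.069)/(10.0489*n^4 - 12.2996*n^3 - 18.2996*n^2 + 13.5024*n + 12.1104)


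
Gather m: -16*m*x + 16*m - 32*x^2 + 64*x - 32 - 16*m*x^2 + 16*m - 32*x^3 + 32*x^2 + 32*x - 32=m*(-16*x^2 - 16*x + 32) - 32*x^3 + 96*x - 64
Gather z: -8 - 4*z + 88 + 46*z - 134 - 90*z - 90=-48*z - 144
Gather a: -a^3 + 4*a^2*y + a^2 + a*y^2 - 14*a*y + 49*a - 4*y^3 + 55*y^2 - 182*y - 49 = -a^3 + a^2*(4*y + 1) + a*(y^2 - 14*y + 49) - 4*y^3 + 55*y^2 - 182*y - 49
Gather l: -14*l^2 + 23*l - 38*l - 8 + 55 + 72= -14*l^2 - 15*l + 119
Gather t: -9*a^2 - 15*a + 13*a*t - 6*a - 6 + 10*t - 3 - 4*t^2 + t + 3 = -9*a^2 - 21*a - 4*t^2 + t*(13*a + 11) - 6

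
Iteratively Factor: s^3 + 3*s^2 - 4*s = (s + 4)*(s^2 - s) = s*(s + 4)*(s - 1)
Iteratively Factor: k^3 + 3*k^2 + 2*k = (k + 1)*(k^2 + 2*k) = k*(k + 1)*(k + 2)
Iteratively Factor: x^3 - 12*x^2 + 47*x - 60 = (x - 5)*(x^2 - 7*x + 12) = (x - 5)*(x - 3)*(x - 4)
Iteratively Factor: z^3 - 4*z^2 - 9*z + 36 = (z - 3)*(z^2 - z - 12) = (z - 4)*(z - 3)*(z + 3)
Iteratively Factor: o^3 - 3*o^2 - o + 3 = (o - 3)*(o^2 - 1) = (o - 3)*(o - 1)*(o + 1)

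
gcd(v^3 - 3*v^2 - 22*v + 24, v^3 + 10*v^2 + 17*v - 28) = v^2 + 3*v - 4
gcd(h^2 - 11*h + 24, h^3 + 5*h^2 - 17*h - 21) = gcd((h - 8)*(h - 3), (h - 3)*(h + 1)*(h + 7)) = h - 3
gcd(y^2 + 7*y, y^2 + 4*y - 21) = y + 7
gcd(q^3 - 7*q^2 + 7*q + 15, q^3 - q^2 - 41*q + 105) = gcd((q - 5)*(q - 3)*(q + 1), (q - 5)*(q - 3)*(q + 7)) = q^2 - 8*q + 15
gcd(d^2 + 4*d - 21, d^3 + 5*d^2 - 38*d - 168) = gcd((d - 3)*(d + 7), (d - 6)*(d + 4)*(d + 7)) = d + 7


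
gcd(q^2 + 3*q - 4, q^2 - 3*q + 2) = q - 1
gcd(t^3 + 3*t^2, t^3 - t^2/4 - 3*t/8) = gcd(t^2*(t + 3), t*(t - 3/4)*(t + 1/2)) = t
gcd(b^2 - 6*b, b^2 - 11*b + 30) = b - 6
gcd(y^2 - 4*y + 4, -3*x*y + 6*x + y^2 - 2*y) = y - 2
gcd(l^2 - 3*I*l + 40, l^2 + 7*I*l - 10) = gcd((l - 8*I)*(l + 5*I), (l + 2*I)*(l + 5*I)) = l + 5*I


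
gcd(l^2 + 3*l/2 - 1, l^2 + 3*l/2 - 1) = l^2 + 3*l/2 - 1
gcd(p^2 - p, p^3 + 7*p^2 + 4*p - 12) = p - 1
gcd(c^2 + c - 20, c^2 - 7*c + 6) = 1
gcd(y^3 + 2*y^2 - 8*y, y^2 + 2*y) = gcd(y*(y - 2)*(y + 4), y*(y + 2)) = y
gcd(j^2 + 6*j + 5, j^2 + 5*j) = j + 5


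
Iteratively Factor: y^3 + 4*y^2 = (y)*(y^2 + 4*y) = y*(y + 4)*(y)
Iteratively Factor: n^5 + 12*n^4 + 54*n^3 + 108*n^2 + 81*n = (n + 3)*(n^4 + 9*n^3 + 27*n^2 + 27*n) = n*(n + 3)*(n^3 + 9*n^2 + 27*n + 27) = n*(n + 3)^2*(n^2 + 6*n + 9) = n*(n + 3)^3*(n + 3)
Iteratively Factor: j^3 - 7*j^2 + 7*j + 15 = (j - 5)*(j^2 - 2*j - 3) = (j - 5)*(j + 1)*(j - 3)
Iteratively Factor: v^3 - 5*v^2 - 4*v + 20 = (v - 5)*(v^2 - 4) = (v - 5)*(v - 2)*(v + 2)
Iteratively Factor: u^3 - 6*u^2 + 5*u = (u - 5)*(u^2 - u) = u*(u - 5)*(u - 1)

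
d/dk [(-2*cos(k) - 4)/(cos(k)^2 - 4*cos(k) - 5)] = 2*(sin(k)^2 - 4*cos(k) + 2)*sin(k)/(sin(k)^2 + 4*cos(k) + 4)^2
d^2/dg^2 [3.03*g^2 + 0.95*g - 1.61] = 6.06000000000000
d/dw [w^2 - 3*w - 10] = 2*w - 3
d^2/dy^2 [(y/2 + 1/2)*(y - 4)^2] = 3*y - 7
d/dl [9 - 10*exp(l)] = -10*exp(l)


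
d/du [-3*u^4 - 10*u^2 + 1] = -12*u^3 - 20*u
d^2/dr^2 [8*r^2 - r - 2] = 16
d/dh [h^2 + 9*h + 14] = 2*h + 9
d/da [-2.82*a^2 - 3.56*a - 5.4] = -5.64*a - 3.56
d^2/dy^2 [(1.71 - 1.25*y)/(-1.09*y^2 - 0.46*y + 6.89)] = ((2.5778 - 8.175*y)*(1.09*y^2 + 0.46*y - 6.89) + (1.25*y - 1.71)*(2.18*y + 0.46)*(4.36*y + 0.92))/(1.09*y^2 + 0.46*y - 6.89)^3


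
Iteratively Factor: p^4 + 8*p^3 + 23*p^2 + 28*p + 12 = (p + 2)*(p^3 + 6*p^2 + 11*p + 6) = (p + 1)*(p + 2)*(p^2 + 5*p + 6) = (p + 1)*(p + 2)*(p + 3)*(p + 2)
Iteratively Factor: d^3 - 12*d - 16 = (d + 2)*(d^2 - 2*d - 8) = (d + 2)^2*(d - 4)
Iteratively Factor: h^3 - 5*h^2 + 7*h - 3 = (h - 1)*(h^2 - 4*h + 3) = (h - 3)*(h - 1)*(h - 1)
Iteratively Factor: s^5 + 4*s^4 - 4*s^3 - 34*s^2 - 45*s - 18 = (s + 3)*(s^4 + s^3 - 7*s^2 - 13*s - 6) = (s + 1)*(s + 3)*(s^3 - 7*s - 6) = (s + 1)^2*(s + 3)*(s^2 - s - 6) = (s + 1)^2*(s + 2)*(s + 3)*(s - 3)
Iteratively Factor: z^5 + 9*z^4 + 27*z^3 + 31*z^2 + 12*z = (z + 3)*(z^4 + 6*z^3 + 9*z^2 + 4*z) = (z + 1)*(z + 3)*(z^3 + 5*z^2 + 4*z) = (z + 1)*(z + 3)*(z + 4)*(z^2 + z) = (z + 1)^2*(z + 3)*(z + 4)*(z)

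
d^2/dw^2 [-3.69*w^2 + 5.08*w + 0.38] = -7.38000000000000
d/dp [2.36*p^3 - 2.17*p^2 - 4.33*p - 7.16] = 7.08*p^2 - 4.34*p - 4.33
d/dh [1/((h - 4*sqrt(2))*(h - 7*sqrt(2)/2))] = (-4*h + 15*sqrt(2))/(2*h^4 - 30*sqrt(2)*h^3 + 337*h^2 - 840*sqrt(2)*h + 1568)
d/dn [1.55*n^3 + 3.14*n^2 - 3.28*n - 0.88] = 4.65*n^2 + 6.28*n - 3.28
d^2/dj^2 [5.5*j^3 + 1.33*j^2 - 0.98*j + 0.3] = 33.0*j + 2.66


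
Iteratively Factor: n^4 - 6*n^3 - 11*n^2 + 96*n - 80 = (n - 4)*(n^3 - 2*n^2 - 19*n + 20) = (n - 4)*(n + 4)*(n^2 - 6*n + 5) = (n - 4)*(n - 1)*(n + 4)*(n - 5)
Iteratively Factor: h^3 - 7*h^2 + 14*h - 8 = (h - 1)*(h^2 - 6*h + 8) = (h - 2)*(h - 1)*(h - 4)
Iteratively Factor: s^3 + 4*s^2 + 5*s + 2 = (s + 1)*(s^2 + 3*s + 2) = (s + 1)^2*(s + 2)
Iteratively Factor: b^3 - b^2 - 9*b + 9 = (b - 1)*(b^2 - 9) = (b - 3)*(b - 1)*(b + 3)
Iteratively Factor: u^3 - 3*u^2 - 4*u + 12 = (u - 3)*(u^2 - 4) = (u - 3)*(u - 2)*(u + 2)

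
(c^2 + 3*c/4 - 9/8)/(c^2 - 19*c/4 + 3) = (c + 3/2)/(c - 4)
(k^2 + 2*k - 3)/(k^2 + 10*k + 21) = (k - 1)/(k + 7)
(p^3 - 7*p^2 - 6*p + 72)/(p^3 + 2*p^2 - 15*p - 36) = (p - 6)/(p + 3)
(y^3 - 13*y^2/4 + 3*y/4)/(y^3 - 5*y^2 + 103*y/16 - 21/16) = 4*y/(4*y - 7)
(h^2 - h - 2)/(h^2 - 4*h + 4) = (h + 1)/(h - 2)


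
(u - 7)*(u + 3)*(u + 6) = u^3 + 2*u^2 - 45*u - 126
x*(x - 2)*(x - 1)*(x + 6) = x^4 + 3*x^3 - 16*x^2 + 12*x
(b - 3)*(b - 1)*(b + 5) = b^3 + b^2 - 17*b + 15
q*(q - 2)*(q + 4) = q^3 + 2*q^2 - 8*q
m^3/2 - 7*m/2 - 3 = (m/2 + 1/2)*(m - 3)*(m + 2)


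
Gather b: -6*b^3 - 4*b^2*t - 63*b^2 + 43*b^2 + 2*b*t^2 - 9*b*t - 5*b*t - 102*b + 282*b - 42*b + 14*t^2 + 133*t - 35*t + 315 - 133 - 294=-6*b^3 + b^2*(-4*t - 20) + b*(2*t^2 - 14*t + 138) + 14*t^2 + 98*t - 112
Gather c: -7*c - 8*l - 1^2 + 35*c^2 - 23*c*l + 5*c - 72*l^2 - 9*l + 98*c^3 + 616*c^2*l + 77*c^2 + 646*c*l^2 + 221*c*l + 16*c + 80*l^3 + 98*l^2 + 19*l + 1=98*c^3 + c^2*(616*l + 112) + c*(646*l^2 + 198*l + 14) + 80*l^3 + 26*l^2 + 2*l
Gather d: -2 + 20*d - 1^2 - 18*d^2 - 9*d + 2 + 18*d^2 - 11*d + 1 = 0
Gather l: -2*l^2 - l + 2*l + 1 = -2*l^2 + l + 1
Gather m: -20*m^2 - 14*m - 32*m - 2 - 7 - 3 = -20*m^2 - 46*m - 12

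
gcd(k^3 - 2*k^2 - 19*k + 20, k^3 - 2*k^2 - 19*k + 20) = k^3 - 2*k^2 - 19*k + 20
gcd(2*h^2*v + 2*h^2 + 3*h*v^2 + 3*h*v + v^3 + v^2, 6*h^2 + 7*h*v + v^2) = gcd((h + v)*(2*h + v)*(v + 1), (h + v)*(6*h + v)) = h + v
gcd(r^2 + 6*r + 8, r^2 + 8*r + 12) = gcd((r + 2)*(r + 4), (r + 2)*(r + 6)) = r + 2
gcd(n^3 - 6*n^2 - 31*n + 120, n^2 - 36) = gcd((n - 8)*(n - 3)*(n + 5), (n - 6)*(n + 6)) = 1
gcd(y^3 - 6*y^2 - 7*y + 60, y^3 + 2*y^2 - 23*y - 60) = y^2 - 2*y - 15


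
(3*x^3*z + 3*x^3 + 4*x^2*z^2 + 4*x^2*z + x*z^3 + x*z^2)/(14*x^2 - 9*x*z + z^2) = x*(3*x^2*z + 3*x^2 + 4*x*z^2 + 4*x*z + z^3 + z^2)/(14*x^2 - 9*x*z + z^2)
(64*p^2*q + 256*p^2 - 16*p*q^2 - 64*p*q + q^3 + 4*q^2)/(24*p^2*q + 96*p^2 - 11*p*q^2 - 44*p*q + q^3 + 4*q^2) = (8*p - q)/(3*p - q)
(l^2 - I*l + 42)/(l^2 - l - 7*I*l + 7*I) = (l + 6*I)/(l - 1)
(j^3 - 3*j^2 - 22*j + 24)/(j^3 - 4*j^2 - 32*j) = (j^2 - 7*j + 6)/(j*(j - 8))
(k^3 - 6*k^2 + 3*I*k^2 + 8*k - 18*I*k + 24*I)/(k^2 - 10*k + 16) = (k^2 + k*(-4 + 3*I) - 12*I)/(k - 8)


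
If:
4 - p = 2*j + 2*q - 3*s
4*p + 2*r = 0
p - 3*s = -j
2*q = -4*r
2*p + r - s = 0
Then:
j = -4/7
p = 4/7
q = 16/7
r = -8/7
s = 0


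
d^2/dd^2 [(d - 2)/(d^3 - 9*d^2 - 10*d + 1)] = 2*((d - 2)*(-3*d^2 + 18*d + 10)^2 + (-3*d^2 + 18*d - 3*(d - 3)*(d - 2) + 10)*(d^3 - 9*d^2 - 10*d + 1))/(d^3 - 9*d^2 - 10*d + 1)^3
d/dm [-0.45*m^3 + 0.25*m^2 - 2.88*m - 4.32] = -1.35*m^2 + 0.5*m - 2.88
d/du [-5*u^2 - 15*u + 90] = -10*u - 15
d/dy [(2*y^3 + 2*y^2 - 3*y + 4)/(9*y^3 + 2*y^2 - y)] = 2*(-7*y^4 + 25*y^3 - 52*y^2 - 8*y + 2)/(y^2*(81*y^4 + 36*y^3 - 14*y^2 - 4*y + 1))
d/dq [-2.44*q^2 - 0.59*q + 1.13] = -4.88*q - 0.59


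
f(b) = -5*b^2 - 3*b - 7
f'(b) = -10*b - 3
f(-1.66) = -15.80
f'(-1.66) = 13.60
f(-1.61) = -15.13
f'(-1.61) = 13.10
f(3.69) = -86.15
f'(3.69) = -39.90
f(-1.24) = -10.97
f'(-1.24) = 9.40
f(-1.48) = -13.51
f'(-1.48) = 11.80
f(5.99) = -204.37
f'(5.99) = -62.90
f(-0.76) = -7.61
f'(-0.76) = 4.60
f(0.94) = -14.24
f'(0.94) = -12.40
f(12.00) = -763.00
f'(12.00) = -123.00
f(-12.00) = -691.00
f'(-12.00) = 117.00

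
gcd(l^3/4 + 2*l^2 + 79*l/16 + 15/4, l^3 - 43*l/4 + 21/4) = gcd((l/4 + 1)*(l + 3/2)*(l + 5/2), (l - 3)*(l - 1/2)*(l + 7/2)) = 1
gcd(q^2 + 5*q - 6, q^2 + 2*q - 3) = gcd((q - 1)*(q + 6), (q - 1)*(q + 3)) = q - 1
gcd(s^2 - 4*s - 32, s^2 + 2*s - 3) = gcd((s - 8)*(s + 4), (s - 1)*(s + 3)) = 1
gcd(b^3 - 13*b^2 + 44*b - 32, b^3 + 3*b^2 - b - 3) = b - 1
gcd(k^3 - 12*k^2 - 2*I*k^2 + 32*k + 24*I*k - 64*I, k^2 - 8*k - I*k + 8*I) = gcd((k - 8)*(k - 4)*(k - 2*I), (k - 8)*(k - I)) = k - 8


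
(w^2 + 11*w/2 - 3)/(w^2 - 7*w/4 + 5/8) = 4*(w + 6)/(4*w - 5)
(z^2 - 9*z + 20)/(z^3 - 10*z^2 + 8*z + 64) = (z - 5)/(z^2 - 6*z - 16)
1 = 1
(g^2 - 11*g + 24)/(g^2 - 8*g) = (g - 3)/g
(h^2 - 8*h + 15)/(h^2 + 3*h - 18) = (h - 5)/(h + 6)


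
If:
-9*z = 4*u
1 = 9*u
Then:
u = 1/9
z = -4/81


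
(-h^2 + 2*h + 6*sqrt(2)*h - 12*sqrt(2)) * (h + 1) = -h^3 + h^2 + 6*sqrt(2)*h^2 - 6*sqrt(2)*h + 2*h - 12*sqrt(2)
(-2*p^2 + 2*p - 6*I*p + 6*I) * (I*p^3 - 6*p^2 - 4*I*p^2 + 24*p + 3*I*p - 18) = -2*I*p^5 + 18*p^4 + 10*I*p^4 - 90*p^3 + 22*I*p^3 + 126*p^2 - 174*I*p^2 - 54*p + 252*I*p - 108*I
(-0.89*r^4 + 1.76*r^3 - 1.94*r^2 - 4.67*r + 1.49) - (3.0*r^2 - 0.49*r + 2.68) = -0.89*r^4 + 1.76*r^3 - 4.94*r^2 - 4.18*r - 1.19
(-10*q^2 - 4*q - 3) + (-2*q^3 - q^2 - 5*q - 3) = -2*q^3 - 11*q^2 - 9*q - 6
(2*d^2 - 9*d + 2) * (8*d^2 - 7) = 16*d^4 - 72*d^3 + 2*d^2 + 63*d - 14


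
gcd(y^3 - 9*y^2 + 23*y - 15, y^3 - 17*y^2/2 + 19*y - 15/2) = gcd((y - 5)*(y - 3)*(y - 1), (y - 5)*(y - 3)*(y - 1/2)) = y^2 - 8*y + 15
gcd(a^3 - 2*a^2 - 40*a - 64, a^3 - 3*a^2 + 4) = 1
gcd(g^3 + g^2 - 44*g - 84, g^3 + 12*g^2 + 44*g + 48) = g^2 + 8*g + 12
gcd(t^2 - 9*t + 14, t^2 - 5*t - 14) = t - 7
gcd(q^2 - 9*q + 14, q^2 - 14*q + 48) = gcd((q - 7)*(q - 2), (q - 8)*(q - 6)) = 1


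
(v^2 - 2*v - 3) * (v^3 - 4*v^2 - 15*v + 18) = v^5 - 6*v^4 - 10*v^3 + 60*v^2 + 9*v - 54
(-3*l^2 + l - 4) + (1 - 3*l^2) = -6*l^2 + l - 3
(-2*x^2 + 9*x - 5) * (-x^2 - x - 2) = 2*x^4 - 7*x^3 - 13*x + 10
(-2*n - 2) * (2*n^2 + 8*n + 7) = -4*n^3 - 20*n^2 - 30*n - 14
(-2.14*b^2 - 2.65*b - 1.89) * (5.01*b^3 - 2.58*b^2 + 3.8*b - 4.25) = -10.7214*b^5 - 7.7553*b^4 - 10.7639*b^3 + 3.9012*b^2 + 4.0805*b + 8.0325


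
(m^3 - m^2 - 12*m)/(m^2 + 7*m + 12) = m*(m - 4)/(m + 4)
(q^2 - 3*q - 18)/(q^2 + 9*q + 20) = (q^2 - 3*q - 18)/(q^2 + 9*q + 20)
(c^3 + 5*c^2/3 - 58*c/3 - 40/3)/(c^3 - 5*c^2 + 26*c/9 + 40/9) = 3*(c + 5)/(3*c - 5)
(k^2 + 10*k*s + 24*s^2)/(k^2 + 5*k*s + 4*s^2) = (k + 6*s)/(k + s)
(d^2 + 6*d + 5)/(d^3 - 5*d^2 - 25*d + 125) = (d + 1)/(d^2 - 10*d + 25)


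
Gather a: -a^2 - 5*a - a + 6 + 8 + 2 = -a^2 - 6*a + 16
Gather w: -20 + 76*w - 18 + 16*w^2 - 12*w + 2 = 16*w^2 + 64*w - 36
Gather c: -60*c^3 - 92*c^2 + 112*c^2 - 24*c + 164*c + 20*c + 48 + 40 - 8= -60*c^3 + 20*c^2 + 160*c + 80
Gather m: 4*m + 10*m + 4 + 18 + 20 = 14*m + 42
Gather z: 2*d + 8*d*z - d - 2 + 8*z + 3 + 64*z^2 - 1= d + 64*z^2 + z*(8*d + 8)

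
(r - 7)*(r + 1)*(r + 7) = r^3 + r^2 - 49*r - 49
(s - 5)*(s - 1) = s^2 - 6*s + 5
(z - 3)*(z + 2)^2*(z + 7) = z^4 + 8*z^3 - z^2 - 68*z - 84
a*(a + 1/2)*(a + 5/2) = a^3 + 3*a^2 + 5*a/4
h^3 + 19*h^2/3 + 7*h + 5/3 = (h + 1/3)*(h + 1)*(h + 5)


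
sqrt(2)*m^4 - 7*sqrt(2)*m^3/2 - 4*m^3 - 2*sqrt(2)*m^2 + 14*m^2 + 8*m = m*(m - 4)*(m - 2*sqrt(2))*(sqrt(2)*m + sqrt(2)/2)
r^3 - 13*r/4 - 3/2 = (r - 2)*(r + 1/2)*(r + 3/2)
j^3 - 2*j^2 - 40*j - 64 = (j - 8)*(j + 2)*(j + 4)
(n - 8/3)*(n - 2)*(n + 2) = n^3 - 8*n^2/3 - 4*n + 32/3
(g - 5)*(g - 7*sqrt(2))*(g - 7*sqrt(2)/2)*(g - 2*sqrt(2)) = g^4 - 25*sqrt(2)*g^3/2 - 5*g^3 + 125*sqrt(2)*g^2/2 + 91*g^2 - 455*g - 98*sqrt(2)*g + 490*sqrt(2)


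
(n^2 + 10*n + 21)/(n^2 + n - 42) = (n + 3)/(n - 6)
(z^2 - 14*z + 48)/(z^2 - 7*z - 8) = (z - 6)/(z + 1)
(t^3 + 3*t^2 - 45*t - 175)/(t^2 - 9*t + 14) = (t^2 + 10*t + 25)/(t - 2)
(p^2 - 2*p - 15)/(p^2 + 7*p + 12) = (p - 5)/(p + 4)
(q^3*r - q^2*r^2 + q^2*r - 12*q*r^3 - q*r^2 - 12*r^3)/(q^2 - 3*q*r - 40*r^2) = r*(-q^3 + q^2*r - q^2 + 12*q*r^2 + q*r + 12*r^2)/(-q^2 + 3*q*r + 40*r^2)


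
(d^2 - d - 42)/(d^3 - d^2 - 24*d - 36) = (-d^2 + d + 42)/(-d^3 + d^2 + 24*d + 36)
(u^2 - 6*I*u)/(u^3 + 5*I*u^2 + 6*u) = (u - 6*I)/(u^2 + 5*I*u + 6)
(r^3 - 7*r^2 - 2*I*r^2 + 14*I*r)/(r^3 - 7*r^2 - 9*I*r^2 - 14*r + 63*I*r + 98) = r/(r - 7*I)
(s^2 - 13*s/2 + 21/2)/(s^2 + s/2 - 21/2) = (2*s - 7)/(2*s + 7)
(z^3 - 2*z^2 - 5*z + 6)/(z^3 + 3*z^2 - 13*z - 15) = (z^2 + z - 2)/(z^2 + 6*z + 5)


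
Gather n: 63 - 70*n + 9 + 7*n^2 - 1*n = 7*n^2 - 71*n + 72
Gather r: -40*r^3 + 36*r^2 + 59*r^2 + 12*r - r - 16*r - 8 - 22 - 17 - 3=-40*r^3 + 95*r^2 - 5*r - 50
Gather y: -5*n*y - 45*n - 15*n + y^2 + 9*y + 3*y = -60*n + y^2 + y*(12 - 5*n)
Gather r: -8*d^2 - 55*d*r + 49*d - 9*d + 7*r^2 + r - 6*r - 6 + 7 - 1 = -8*d^2 + 40*d + 7*r^2 + r*(-55*d - 5)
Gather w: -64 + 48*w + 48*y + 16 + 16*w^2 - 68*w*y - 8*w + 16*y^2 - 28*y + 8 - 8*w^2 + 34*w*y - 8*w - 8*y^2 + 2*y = 8*w^2 + w*(32 - 34*y) + 8*y^2 + 22*y - 40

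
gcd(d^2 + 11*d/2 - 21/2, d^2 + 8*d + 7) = d + 7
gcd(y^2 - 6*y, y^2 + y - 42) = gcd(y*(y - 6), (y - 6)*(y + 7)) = y - 6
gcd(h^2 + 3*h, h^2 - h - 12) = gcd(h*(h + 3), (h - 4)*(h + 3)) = h + 3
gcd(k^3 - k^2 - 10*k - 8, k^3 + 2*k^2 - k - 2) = k^2 + 3*k + 2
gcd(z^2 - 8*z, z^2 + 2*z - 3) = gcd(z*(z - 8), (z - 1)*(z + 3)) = 1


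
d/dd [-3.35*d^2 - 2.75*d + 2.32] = -6.7*d - 2.75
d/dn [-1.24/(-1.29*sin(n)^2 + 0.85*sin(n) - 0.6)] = (1.054 - 3.1992*sin(n))*cos(n)/(1.29*sin(n)^2 - 0.85*sin(n) + 0.6)^2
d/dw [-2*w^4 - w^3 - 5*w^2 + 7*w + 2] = -8*w^3 - 3*w^2 - 10*w + 7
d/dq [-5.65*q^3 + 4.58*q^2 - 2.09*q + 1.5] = -16.95*q^2 + 9.16*q - 2.09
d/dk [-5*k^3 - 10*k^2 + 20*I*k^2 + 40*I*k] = -15*k^2 + k*(-20 + 40*I) + 40*I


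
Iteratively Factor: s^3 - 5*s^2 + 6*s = (s)*(s^2 - 5*s + 6) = s*(s - 3)*(s - 2)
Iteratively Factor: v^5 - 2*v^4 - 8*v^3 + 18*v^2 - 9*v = (v - 1)*(v^4 - v^3 - 9*v^2 + 9*v) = (v - 3)*(v - 1)*(v^3 + 2*v^2 - 3*v) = (v - 3)*(v - 1)^2*(v^2 + 3*v) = (v - 3)*(v - 1)^2*(v + 3)*(v)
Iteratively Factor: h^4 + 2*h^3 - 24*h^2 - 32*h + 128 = (h + 4)*(h^3 - 2*h^2 - 16*h + 32) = (h + 4)^2*(h^2 - 6*h + 8) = (h - 4)*(h + 4)^2*(h - 2)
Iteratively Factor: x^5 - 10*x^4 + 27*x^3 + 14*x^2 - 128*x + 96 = (x - 4)*(x^4 - 6*x^3 + 3*x^2 + 26*x - 24) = (x - 4)*(x - 1)*(x^3 - 5*x^2 - 2*x + 24) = (x - 4)*(x - 1)*(x + 2)*(x^2 - 7*x + 12) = (x - 4)^2*(x - 1)*(x + 2)*(x - 3)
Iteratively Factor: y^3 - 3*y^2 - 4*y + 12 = (y - 3)*(y^2 - 4) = (y - 3)*(y - 2)*(y + 2)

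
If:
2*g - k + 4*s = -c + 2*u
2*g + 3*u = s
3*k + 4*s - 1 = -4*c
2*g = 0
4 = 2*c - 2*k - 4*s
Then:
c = 25/28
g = 0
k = -5/14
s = -3/8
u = -1/8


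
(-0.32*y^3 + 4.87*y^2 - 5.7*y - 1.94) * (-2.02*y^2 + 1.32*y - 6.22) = 0.6464*y^5 - 10.2598*y^4 + 19.9328*y^3 - 33.8966*y^2 + 32.8932*y + 12.0668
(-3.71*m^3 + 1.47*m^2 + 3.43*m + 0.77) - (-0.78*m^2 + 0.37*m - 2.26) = -3.71*m^3 + 2.25*m^2 + 3.06*m + 3.03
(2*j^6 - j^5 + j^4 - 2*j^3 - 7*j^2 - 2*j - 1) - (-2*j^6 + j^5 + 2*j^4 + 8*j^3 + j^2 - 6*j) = 4*j^6 - 2*j^5 - j^4 - 10*j^3 - 8*j^2 + 4*j - 1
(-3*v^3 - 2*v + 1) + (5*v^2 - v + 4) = -3*v^3 + 5*v^2 - 3*v + 5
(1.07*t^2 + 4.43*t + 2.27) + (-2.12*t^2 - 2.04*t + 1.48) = -1.05*t^2 + 2.39*t + 3.75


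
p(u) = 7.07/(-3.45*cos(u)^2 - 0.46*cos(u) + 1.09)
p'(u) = 7.07*(-6.9*sin(u)*cos(u) - 0.46*sin(u))/(-3.45*cos(u)^2 - 0.46*cos(u) + 1.09)^2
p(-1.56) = 6.52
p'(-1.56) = 3.21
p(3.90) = -17.94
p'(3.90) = -142.38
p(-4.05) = 103.95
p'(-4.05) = 4559.57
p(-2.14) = 21.06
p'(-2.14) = -172.14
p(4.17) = 17.32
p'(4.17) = -112.71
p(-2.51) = -8.99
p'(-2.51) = -34.52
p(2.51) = -8.99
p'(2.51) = 34.52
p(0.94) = -18.54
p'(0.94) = -177.80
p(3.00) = -3.85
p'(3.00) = 1.89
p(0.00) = -2.51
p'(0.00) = 0.00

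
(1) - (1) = 0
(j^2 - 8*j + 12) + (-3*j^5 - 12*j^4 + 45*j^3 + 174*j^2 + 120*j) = -3*j^5 - 12*j^4 + 45*j^3 + 175*j^2 + 112*j + 12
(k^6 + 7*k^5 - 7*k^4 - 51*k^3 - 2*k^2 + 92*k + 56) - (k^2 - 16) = k^6 + 7*k^5 - 7*k^4 - 51*k^3 - 3*k^2 + 92*k + 72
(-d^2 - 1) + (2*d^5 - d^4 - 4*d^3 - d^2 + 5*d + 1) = 2*d^5 - d^4 - 4*d^3 - 2*d^2 + 5*d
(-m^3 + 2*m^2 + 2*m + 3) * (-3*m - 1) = 3*m^4 - 5*m^3 - 8*m^2 - 11*m - 3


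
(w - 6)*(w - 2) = w^2 - 8*w + 12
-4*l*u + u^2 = u*(-4*l + u)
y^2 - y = y*(y - 1)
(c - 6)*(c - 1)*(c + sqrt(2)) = c^3 - 7*c^2 + sqrt(2)*c^2 - 7*sqrt(2)*c + 6*c + 6*sqrt(2)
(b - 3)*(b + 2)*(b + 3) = b^3 + 2*b^2 - 9*b - 18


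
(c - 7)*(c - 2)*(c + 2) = c^3 - 7*c^2 - 4*c + 28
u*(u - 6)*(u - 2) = u^3 - 8*u^2 + 12*u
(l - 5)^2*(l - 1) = l^3 - 11*l^2 + 35*l - 25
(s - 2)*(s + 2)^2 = s^3 + 2*s^2 - 4*s - 8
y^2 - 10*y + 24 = (y - 6)*(y - 4)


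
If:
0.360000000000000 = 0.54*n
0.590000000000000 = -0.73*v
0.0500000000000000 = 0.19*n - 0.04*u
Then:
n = 0.67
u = 1.92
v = -0.81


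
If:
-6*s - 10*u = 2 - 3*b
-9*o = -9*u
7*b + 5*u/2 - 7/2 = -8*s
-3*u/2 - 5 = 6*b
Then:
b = -539/978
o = -184/163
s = 2489/1956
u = -184/163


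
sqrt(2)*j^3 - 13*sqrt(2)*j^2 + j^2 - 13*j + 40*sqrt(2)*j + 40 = (j - 8)*(j - 5)*(sqrt(2)*j + 1)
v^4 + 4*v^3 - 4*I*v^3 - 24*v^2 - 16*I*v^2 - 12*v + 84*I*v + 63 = (v - 3)*(v + 7)*(v - 3*I)*(v - I)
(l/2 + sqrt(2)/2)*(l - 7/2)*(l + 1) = l^3/2 - 5*l^2/4 + sqrt(2)*l^2/2 - 5*sqrt(2)*l/4 - 7*l/4 - 7*sqrt(2)/4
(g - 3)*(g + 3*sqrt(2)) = g^2 - 3*g + 3*sqrt(2)*g - 9*sqrt(2)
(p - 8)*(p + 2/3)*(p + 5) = p^3 - 7*p^2/3 - 42*p - 80/3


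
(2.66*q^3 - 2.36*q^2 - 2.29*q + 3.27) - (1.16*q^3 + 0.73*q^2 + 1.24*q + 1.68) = 1.5*q^3 - 3.09*q^2 - 3.53*q + 1.59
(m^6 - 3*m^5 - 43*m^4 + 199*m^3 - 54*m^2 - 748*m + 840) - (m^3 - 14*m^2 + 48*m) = m^6 - 3*m^5 - 43*m^4 + 198*m^3 - 40*m^2 - 796*m + 840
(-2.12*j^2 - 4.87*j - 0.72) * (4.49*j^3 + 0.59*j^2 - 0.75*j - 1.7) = -9.5188*j^5 - 23.1171*j^4 - 4.5161*j^3 + 6.8317*j^2 + 8.819*j + 1.224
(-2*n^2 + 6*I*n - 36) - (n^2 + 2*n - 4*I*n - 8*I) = -3*n^2 - 2*n + 10*I*n - 36 + 8*I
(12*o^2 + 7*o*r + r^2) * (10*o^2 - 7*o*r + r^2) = 120*o^4 - 14*o^3*r - 27*o^2*r^2 + r^4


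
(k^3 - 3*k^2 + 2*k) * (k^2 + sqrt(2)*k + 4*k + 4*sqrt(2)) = k^5 + k^4 + sqrt(2)*k^4 - 10*k^3 + sqrt(2)*k^3 - 10*sqrt(2)*k^2 + 8*k^2 + 8*sqrt(2)*k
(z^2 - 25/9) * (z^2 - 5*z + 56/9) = z^4 - 5*z^3 + 31*z^2/9 + 125*z/9 - 1400/81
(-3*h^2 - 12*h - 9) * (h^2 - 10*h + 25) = -3*h^4 + 18*h^3 + 36*h^2 - 210*h - 225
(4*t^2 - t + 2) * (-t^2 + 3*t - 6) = -4*t^4 + 13*t^3 - 29*t^2 + 12*t - 12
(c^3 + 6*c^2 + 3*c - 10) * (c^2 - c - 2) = c^5 + 5*c^4 - 5*c^3 - 25*c^2 + 4*c + 20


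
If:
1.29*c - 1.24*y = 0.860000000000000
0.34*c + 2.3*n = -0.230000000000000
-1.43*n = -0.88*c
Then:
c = -0.13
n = -0.08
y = -0.83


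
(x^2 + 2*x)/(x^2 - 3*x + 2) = x*(x + 2)/(x^2 - 3*x + 2)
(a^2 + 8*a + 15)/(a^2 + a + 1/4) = 4*(a^2 + 8*a + 15)/(4*a^2 + 4*a + 1)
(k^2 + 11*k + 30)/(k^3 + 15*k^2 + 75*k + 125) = (k + 6)/(k^2 + 10*k + 25)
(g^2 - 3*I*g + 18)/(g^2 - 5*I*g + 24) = (g - 6*I)/(g - 8*I)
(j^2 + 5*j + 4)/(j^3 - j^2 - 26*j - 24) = 1/(j - 6)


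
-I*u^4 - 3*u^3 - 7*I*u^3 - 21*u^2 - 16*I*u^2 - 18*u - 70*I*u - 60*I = (u + 6)*(u - 5*I)*(u + 2*I)*(-I*u - I)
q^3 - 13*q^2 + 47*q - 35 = (q - 7)*(q - 5)*(q - 1)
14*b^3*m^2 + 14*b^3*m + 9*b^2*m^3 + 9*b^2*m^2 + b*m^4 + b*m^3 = m*(2*b + m)*(7*b + m)*(b*m + b)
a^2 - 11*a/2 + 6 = (a - 4)*(a - 3/2)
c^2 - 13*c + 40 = (c - 8)*(c - 5)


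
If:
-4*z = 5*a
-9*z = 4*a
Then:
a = 0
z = 0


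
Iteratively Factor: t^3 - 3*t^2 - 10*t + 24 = (t - 2)*(t^2 - t - 12) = (t - 4)*(t - 2)*(t + 3)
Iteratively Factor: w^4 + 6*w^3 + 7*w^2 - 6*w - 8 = (w + 4)*(w^3 + 2*w^2 - w - 2) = (w + 2)*(w + 4)*(w^2 - 1) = (w - 1)*(w + 2)*(w + 4)*(w + 1)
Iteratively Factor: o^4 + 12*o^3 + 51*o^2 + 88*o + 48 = (o + 4)*(o^3 + 8*o^2 + 19*o + 12) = (o + 4)^2*(o^2 + 4*o + 3) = (o + 1)*(o + 4)^2*(o + 3)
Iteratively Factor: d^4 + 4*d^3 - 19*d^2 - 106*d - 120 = (d - 5)*(d^3 + 9*d^2 + 26*d + 24) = (d - 5)*(d + 4)*(d^2 + 5*d + 6) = (d - 5)*(d + 2)*(d + 4)*(d + 3)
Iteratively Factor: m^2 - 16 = (m - 4)*(m + 4)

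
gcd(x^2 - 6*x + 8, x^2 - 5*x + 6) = x - 2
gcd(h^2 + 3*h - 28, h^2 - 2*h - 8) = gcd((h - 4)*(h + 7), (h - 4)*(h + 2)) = h - 4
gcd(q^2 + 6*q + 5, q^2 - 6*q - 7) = q + 1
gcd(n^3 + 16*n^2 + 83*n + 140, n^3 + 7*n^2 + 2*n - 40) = n^2 + 9*n + 20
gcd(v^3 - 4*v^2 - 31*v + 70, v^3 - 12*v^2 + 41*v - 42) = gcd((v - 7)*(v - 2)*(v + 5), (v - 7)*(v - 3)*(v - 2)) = v^2 - 9*v + 14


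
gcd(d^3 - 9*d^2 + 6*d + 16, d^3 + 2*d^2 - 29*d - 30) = d + 1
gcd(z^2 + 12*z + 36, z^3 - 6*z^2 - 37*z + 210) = z + 6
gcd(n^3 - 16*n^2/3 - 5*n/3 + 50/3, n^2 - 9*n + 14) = n - 2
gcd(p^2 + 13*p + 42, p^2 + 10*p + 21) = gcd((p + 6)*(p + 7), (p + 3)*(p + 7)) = p + 7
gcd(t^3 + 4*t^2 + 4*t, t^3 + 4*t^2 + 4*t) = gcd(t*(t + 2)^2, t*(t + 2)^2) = t^3 + 4*t^2 + 4*t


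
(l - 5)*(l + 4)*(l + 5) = l^3 + 4*l^2 - 25*l - 100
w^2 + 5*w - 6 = (w - 1)*(w + 6)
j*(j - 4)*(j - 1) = j^3 - 5*j^2 + 4*j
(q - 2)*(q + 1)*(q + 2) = q^3 + q^2 - 4*q - 4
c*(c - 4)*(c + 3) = c^3 - c^2 - 12*c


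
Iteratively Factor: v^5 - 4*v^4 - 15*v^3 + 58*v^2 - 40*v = (v)*(v^4 - 4*v^3 - 15*v^2 + 58*v - 40) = v*(v - 5)*(v^3 + v^2 - 10*v + 8) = v*(v - 5)*(v - 1)*(v^2 + 2*v - 8) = v*(v - 5)*(v - 2)*(v - 1)*(v + 4)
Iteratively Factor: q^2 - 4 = (q - 2)*(q + 2)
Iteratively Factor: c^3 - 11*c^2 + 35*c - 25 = (c - 5)*(c^2 - 6*c + 5) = (c - 5)^2*(c - 1)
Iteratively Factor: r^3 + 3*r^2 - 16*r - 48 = (r + 3)*(r^2 - 16) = (r + 3)*(r + 4)*(r - 4)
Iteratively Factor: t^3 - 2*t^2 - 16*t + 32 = (t + 4)*(t^2 - 6*t + 8) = (t - 4)*(t + 4)*(t - 2)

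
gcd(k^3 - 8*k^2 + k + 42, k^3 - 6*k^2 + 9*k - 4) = 1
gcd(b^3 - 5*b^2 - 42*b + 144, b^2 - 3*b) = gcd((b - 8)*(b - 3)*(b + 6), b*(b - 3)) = b - 3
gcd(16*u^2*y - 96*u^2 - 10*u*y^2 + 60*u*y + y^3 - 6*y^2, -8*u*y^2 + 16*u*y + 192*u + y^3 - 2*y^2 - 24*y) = -8*u*y + 48*u + y^2 - 6*y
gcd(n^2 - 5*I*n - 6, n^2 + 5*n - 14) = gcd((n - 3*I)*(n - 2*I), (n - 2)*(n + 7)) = 1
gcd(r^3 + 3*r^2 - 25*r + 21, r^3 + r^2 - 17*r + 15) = r^2 - 4*r + 3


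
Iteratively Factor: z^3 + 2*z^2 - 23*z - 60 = (z + 3)*(z^2 - z - 20) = (z + 3)*(z + 4)*(z - 5)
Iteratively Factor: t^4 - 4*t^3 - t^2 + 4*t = (t)*(t^3 - 4*t^2 - t + 4) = t*(t - 1)*(t^2 - 3*t - 4) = t*(t - 4)*(t - 1)*(t + 1)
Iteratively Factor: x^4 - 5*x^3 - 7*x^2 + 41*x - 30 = (x - 5)*(x^3 - 7*x + 6) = (x - 5)*(x - 2)*(x^2 + 2*x - 3) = (x - 5)*(x - 2)*(x - 1)*(x + 3)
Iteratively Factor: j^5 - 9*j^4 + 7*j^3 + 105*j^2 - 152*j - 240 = (j + 1)*(j^4 - 10*j^3 + 17*j^2 + 88*j - 240) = (j - 4)*(j + 1)*(j^3 - 6*j^2 - 7*j + 60) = (j - 4)*(j + 1)*(j + 3)*(j^2 - 9*j + 20) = (j - 5)*(j - 4)*(j + 1)*(j + 3)*(j - 4)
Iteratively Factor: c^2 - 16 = (c - 4)*(c + 4)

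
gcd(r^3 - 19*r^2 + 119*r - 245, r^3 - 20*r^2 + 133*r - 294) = r^2 - 14*r + 49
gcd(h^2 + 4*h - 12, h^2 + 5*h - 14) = h - 2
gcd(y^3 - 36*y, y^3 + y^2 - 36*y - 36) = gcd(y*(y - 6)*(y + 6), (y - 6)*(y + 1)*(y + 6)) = y^2 - 36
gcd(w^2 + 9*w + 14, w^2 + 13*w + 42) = w + 7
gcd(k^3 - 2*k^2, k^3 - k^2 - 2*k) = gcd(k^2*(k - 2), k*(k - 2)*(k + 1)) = k^2 - 2*k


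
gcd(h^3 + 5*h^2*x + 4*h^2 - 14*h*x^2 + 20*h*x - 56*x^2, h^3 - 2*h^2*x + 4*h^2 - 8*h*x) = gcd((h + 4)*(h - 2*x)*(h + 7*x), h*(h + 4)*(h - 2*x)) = -h^2 + 2*h*x - 4*h + 8*x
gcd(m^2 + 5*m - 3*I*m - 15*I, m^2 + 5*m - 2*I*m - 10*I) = m + 5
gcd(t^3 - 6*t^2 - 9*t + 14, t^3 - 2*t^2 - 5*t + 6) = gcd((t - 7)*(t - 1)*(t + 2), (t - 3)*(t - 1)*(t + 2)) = t^2 + t - 2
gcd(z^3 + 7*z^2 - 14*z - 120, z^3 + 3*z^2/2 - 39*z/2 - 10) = z^2 + z - 20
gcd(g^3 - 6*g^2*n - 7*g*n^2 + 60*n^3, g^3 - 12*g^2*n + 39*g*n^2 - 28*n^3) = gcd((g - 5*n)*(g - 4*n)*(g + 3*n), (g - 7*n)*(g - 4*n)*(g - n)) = g - 4*n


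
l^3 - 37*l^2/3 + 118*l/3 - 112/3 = (l - 8)*(l - 7/3)*(l - 2)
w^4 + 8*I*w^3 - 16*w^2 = w^2*(w + 4*I)^2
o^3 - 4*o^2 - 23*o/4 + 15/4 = (o - 5)*(o - 1/2)*(o + 3/2)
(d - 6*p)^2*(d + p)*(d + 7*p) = d^4 - 4*d^3*p - 53*d^2*p^2 + 204*d*p^3 + 252*p^4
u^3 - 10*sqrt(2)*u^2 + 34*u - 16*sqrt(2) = (u - 8*sqrt(2))*(u - sqrt(2))^2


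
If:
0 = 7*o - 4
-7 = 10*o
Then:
No Solution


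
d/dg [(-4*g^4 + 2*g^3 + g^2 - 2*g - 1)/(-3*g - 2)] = (36*g^4 + 20*g^3 - 15*g^2 - 4*g + 1)/(9*g^2 + 12*g + 4)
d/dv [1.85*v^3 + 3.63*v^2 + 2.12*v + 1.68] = 5.55*v^2 + 7.26*v + 2.12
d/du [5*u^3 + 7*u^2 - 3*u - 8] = 15*u^2 + 14*u - 3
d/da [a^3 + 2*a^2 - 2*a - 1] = 3*a^2 + 4*a - 2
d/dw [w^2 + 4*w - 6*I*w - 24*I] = 2*w + 4 - 6*I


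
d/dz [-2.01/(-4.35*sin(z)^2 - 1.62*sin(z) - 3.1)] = -(17.487*sin(z) + 3.2562)*cos(z)/(4.35*sin(z)^2 + 1.62*sin(z) + 3.1)^2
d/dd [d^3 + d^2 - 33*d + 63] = 3*d^2 + 2*d - 33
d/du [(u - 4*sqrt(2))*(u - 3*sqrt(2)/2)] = 2*u - 11*sqrt(2)/2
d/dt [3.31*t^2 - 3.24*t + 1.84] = 6.62*t - 3.24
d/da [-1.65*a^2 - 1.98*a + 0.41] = -3.3*a - 1.98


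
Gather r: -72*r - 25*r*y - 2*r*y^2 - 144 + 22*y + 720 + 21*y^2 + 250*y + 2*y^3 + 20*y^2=r*(-2*y^2 - 25*y - 72) + 2*y^3 + 41*y^2 + 272*y + 576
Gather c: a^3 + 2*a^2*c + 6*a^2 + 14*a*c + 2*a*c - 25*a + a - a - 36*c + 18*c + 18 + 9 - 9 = a^3 + 6*a^2 - 25*a + c*(2*a^2 + 16*a - 18) + 18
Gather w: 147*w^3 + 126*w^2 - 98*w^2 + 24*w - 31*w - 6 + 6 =147*w^3 + 28*w^2 - 7*w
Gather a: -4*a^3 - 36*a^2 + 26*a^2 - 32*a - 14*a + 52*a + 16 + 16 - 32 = -4*a^3 - 10*a^2 + 6*a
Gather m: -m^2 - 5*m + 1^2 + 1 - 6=-m^2 - 5*m - 4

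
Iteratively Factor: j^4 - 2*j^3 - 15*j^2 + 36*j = (j)*(j^3 - 2*j^2 - 15*j + 36) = j*(j - 3)*(j^2 + j - 12) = j*(j - 3)*(j + 4)*(j - 3)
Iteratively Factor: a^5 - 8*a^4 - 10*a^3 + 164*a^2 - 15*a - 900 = (a - 4)*(a^4 - 4*a^3 - 26*a^2 + 60*a + 225) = (a - 5)*(a - 4)*(a^3 + a^2 - 21*a - 45) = (a - 5)*(a - 4)*(a + 3)*(a^2 - 2*a - 15) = (a - 5)*(a - 4)*(a + 3)^2*(a - 5)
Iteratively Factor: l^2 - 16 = (l - 4)*(l + 4)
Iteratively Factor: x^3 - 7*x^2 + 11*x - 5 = (x - 5)*(x^2 - 2*x + 1) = (x - 5)*(x - 1)*(x - 1)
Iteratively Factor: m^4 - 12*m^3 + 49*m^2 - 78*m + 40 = (m - 1)*(m^3 - 11*m^2 + 38*m - 40) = (m - 2)*(m - 1)*(m^2 - 9*m + 20) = (m - 5)*(m - 2)*(m - 1)*(m - 4)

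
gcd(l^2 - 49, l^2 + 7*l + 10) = 1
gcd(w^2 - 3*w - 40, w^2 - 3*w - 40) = w^2 - 3*w - 40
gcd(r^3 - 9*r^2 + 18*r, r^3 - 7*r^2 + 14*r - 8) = 1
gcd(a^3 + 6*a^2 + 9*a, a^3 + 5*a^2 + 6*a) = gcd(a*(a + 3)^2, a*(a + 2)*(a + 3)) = a^2 + 3*a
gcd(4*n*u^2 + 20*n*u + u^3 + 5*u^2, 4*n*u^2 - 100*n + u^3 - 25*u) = 4*n*u + 20*n + u^2 + 5*u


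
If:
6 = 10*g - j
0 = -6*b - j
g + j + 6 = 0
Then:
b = 1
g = 0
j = -6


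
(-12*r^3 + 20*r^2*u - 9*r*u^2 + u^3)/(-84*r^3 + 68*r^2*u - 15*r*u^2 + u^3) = (r - u)/(7*r - u)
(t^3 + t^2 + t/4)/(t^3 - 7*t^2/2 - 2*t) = (t + 1/2)/(t - 4)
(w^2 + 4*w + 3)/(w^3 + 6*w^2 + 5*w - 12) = (w + 1)/(w^2 + 3*w - 4)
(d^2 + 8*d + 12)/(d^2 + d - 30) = (d + 2)/(d - 5)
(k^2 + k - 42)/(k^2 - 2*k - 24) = (k + 7)/(k + 4)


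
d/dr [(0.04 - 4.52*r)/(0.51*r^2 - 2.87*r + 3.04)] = (2.3052*r^2 - 0.0408000000000008*r - 13.626)/(0.2601*r^4 - 2.9274*r^3 + 11.3377*r^2 - 17.4496*r + 9.2416)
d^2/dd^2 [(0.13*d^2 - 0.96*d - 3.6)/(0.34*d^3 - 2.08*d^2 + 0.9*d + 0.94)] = (0.030056*d^6 - 0.665856*d^5 - 1.159128*d^4 + 32.9206*d^3 - 94.852992*d^2 + 36.076608*d - 18.055384)/(0.039304*d^9 - 0.721344*d^8 + 4.725048*d^7 - 12.4918*d^6 + 8.518872*d^5 + 8.871888*d^4 - 8.927808*d^3 - 3.229464*d^2 + 2.38572*d + 0.830584)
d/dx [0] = 0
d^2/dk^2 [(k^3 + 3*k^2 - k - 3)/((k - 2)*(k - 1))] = 30/(k^3 - 6*k^2 + 12*k - 8)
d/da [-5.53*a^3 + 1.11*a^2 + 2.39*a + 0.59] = -16.59*a^2 + 2.22*a + 2.39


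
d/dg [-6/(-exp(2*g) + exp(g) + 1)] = (6 - 12*exp(g))*exp(g)/(-exp(2*g) + exp(g) + 1)^2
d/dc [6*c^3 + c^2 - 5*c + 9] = 18*c^2 + 2*c - 5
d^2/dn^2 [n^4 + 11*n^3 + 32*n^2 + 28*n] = 12*n^2 + 66*n + 64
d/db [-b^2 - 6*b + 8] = -2*b - 6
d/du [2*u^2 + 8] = 4*u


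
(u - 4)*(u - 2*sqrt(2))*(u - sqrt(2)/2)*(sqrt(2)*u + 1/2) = sqrt(2)*u^4 - 4*sqrt(2)*u^3 - 9*u^3/2 + 3*sqrt(2)*u^2/4 + 18*u^2 - 3*sqrt(2)*u + u - 4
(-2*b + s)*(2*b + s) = -4*b^2 + s^2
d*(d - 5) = d^2 - 5*d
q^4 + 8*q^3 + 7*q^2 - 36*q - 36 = (q - 2)*(q + 1)*(q + 3)*(q + 6)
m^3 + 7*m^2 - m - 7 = (m - 1)*(m + 1)*(m + 7)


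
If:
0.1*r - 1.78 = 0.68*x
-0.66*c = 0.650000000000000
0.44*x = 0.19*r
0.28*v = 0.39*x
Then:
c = -0.98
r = -9.19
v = -5.53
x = -3.97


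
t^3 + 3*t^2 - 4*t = t*(t - 1)*(t + 4)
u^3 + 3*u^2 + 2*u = u*(u + 1)*(u + 2)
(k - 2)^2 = k^2 - 4*k + 4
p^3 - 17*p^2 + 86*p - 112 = (p - 8)*(p - 7)*(p - 2)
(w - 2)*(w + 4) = w^2 + 2*w - 8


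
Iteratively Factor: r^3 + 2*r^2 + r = (r + 1)*(r^2 + r) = (r + 1)^2*(r)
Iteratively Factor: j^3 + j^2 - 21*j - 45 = (j + 3)*(j^2 - 2*j - 15) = (j - 5)*(j + 3)*(j + 3)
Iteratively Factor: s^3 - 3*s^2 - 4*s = (s - 4)*(s^2 + s) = (s - 4)*(s + 1)*(s)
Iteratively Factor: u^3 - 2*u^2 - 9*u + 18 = (u - 2)*(u^2 - 9) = (u - 3)*(u - 2)*(u + 3)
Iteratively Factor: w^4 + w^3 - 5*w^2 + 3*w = (w - 1)*(w^3 + 2*w^2 - 3*w) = (w - 1)^2*(w^2 + 3*w) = w*(w - 1)^2*(w + 3)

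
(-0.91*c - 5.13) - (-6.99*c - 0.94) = 6.08*c - 4.19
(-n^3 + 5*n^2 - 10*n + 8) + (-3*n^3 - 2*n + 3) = -4*n^3 + 5*n^2 - 12*n + 11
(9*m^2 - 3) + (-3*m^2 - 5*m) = 6*m^2 - 5*m - 3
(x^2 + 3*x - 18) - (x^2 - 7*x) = 10*x - 18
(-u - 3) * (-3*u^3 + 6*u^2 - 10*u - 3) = 3*u^4 + 3*u^3 - 8*u^2 + 33*u + 9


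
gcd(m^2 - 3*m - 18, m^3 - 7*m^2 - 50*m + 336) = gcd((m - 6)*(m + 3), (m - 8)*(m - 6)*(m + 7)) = m - 6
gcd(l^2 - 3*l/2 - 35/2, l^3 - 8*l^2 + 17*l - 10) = l - 5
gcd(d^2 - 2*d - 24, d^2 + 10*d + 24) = d + 4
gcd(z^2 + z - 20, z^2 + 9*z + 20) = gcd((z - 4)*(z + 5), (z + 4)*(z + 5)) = z + 5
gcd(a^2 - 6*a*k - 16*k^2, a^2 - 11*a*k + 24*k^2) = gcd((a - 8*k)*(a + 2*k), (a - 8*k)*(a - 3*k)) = a - 8*k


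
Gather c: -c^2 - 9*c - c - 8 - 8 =-c^2 - 10*c - 16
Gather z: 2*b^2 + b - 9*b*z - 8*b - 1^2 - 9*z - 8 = 2*b^2 - 7*b + z*(-9*b - 9) - 9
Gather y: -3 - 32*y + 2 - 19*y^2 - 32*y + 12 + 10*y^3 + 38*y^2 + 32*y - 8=10*y^3 + 19*y^2 - 32*y + 3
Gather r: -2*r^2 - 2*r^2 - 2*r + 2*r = -4*r^2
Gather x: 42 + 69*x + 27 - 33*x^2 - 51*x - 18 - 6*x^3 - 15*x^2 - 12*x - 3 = -6*x^3 - 48*x^2 + 6*x + 48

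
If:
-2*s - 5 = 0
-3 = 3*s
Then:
No Solution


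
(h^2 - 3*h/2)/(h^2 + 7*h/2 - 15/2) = h/(h + 5)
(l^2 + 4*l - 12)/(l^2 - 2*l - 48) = (l - 2)/(l - 8)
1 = 1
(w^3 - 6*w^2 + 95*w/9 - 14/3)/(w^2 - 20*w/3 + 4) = (w^2 - 16*w/3 + 7)/(w - 6)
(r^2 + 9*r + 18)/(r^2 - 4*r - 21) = (r + 6)/(r - 7)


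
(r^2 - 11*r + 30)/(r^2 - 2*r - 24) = (r - 5)/(r + 4)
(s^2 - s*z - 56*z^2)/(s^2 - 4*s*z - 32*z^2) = (s + 7*z)/(s + 4*z)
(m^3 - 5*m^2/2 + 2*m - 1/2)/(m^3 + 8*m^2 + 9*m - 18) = (2*m^2 - 3*m + 1)/(2*(m^2 + 9*m + 18))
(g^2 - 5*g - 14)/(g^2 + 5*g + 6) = (g - 7)/(g + 3)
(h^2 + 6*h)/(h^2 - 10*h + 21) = h*(h + 6)/(h^2 - 10*h + 21)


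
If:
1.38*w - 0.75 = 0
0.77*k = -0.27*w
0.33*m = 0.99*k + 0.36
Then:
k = -0.19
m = 0.52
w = 0.54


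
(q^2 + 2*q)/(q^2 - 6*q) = (q + 2)/(q - 6)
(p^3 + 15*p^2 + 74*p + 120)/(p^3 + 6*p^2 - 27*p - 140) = (p^2 + 11*p + 30)/(p^2 + 2*p - 35)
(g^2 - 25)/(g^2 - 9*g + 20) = (g + 5)/(g - 4)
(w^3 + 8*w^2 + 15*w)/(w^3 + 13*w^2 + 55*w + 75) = w/(w + 5)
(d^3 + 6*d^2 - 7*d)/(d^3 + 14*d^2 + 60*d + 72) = d*(d^2 + 6*d - 7)/(d^3 + 14*d^2 + 60*d + 72)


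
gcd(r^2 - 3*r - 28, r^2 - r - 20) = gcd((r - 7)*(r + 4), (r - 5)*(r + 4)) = r + 4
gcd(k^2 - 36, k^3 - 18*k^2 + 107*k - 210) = k - 6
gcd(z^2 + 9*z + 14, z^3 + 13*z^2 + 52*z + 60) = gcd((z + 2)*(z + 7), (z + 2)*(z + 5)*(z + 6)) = z + 2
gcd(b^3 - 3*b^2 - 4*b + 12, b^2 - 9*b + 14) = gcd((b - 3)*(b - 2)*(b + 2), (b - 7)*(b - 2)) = b - 2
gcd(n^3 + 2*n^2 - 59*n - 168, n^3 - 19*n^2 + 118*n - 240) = n - 8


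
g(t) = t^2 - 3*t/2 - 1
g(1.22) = -1.34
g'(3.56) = 5.62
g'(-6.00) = -13.50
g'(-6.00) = -13.50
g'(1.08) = 0.66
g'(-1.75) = -5.00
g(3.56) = 6.33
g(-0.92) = 1.23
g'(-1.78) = -5.06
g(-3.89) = 19.97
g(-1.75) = 4.69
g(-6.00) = 44.00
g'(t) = 2*t - 3/2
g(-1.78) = 4.84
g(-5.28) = 34.80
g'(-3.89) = -9.28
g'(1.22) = 0.94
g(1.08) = -1.45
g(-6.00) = 44.00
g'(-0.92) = -3.34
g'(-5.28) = -12.06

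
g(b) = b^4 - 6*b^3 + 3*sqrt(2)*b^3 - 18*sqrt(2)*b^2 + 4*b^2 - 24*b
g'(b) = 4*b^3 - 18*b^2 + 9*sqrt(2)*b^2 - 36*sqrt(2)*b + 8*b - 24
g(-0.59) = 7.17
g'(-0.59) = -1.34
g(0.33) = -10.31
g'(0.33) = -38.59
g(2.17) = -148.90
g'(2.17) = -101.07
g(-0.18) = 3.64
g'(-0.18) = -16.47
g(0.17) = -4.71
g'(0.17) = -31.43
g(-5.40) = 630.97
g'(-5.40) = -575.87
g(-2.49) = -7.70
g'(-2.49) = -11.59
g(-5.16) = 502.93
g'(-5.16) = -492.50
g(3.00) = -231.55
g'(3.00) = -92.18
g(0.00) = 0.00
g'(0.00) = -24.00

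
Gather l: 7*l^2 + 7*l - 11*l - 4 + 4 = 7*l^2 - 4*l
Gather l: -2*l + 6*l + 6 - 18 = 4*l - 12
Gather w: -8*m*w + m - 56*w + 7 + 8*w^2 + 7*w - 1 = m + 8*w^2 + w*(-8*m - 49) + 6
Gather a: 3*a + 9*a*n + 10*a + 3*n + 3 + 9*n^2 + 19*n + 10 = a*(9*n + 13) + 9*n^2 + 22*n + 13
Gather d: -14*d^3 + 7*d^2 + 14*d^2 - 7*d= -14*d^3 + 21*d^2 - 7*d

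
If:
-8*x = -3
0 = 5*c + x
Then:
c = -3/40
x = 3/8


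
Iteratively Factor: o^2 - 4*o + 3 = (o - 3)*(o - 1)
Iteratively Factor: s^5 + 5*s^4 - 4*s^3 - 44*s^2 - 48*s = (s)*(s^4 + 5*s^3 - 4*s^2 - 44*s - 48) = s*(s + 2)*(s^3 + 3*s^2 - 10*s - 24) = s*(s - 3)*(s + 2)*(s^2 + 6*s + 8) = s*(s - 3)*(s + 2)*(s + 4)*(s + 2)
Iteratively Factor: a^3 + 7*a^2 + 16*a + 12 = (a + 2)*(a^2 + 5*a + 6) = (a + 2)*(a + 3)*(a + 2)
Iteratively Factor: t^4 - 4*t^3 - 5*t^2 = (t + 1)*(t^3 - 5*t^2) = (t - 5)*(t + 1)*(t^2) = t*(t - 5)*(t + 1)*(t)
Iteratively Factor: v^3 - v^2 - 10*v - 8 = (v - 4)*(v^2 + 3*v + 2) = (v - 4)*(v + 2)*(v + 1)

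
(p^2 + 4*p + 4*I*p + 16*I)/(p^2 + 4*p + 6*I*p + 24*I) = (p + 4*I)/(p + 6*I)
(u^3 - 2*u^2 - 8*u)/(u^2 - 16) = u*(u + 2)/(u + 4)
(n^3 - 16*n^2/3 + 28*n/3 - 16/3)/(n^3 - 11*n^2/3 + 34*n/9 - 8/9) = 3*(n - 2)/(3*n - 1)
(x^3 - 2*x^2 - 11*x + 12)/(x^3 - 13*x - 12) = (x - 1)/(x + 1)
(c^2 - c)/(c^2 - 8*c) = (c - 1)/(c - 8)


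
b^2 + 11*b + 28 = (b + 4)*(b + 7)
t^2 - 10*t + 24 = (t - 6)*(t - 4)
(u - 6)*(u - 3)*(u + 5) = u^3 - 4*u^2 - 27*u + 90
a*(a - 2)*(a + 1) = a^3 - a^2 - 2*a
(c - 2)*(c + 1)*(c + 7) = c^3 + 6*c^2 - 9*c - 14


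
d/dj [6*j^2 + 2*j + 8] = 12*j + 2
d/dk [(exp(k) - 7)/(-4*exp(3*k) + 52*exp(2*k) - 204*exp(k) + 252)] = exp(k)/(2*(exp(3*k) - 9*exp(2*k) + 27*exp(k) - 27))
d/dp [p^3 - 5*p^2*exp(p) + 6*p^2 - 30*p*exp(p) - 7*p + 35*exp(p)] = -5*p^2*exp(p) + 3*p^2 - 40*p*exp(p) + 12*p + 5*exp(p) - 7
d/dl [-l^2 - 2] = -2*l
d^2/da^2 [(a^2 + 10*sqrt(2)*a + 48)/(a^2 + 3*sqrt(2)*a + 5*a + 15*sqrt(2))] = 2*(-5*a^3 + 7*sqrt(2)*a^3 - 45*sqrt(2)*a^2 + 144*a^2 - 180*a + 432*sqrt(2)*a - 180*sqrt(2) + 1014)/(a^6 + 9*sqrt(2)*a^5 + 15*a^5 + 129*a^4 + 135*sqrt(2)*a^4 + 935*a^3 + 729*sqrt(2)*a^3 + 1935*sqrt(2)*a^2 + 4050*a^2 + 4050*sqrt(2)*a + 6750*a + 6750*sqrt(2))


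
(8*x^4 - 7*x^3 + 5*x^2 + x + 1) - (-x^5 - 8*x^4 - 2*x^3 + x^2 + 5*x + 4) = x^5 + 16*x^4 - 5*x^3 + 4*x^2 - 4*x - 3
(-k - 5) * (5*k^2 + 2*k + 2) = -5*k^3 - 27*k^2 - 12*k - 10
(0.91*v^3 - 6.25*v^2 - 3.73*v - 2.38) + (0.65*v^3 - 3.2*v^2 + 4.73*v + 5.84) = 1.56*v^3 - 9.45*v^2 + 1.0*v + 3.46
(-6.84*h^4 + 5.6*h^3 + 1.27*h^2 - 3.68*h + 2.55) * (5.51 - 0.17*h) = 1.1628*h^5 - 38.6404*h^4 + 30.6401*h^3 + 7.6233*h^2 - 20.7103*h + 14.0505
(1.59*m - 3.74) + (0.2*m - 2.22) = 1.79*m - 5.96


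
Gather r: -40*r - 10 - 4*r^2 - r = -4*r^2 - 41*r - 10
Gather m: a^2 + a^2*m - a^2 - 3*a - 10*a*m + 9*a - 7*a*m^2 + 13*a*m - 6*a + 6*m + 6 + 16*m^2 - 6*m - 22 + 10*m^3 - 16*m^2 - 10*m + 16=-7*a*m^2 + 10*m^3 + m*(a^2 + 3*a - 10)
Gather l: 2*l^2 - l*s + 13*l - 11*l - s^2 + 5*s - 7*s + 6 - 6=2*l^2 + l*(2 - s) - s^2 - 2*s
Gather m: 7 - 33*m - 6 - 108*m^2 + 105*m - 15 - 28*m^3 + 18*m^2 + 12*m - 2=-28*m^3 - 90*m^2 + 84*m - 16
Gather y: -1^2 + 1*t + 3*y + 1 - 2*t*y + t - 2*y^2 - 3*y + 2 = -2*t*y + 2*t - 2*y^2 + 2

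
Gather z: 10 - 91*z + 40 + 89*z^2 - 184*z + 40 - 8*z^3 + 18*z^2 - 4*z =-8*z^3 + 107*z^2 - 279*z + 90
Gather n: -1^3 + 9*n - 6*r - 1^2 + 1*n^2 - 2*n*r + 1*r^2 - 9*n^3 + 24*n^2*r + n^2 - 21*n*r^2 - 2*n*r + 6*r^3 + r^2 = -9*n^3 + n^2*(24*r + 2) + n*(-21*r^2 - 4*r + 9) + 6*r^3 + 2*r^2 - 6*r - 2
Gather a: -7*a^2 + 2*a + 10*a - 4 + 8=-7*a^2 + 12*a + 4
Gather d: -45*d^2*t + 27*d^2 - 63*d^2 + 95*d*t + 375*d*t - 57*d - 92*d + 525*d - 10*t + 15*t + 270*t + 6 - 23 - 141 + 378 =d^2*(-45*t - 36) + d*(470*t + 376) + 275*t + 220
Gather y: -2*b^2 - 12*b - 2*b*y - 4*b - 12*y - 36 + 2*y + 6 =-2*b^2 - 16*b + y*(-2*b - 10) - 30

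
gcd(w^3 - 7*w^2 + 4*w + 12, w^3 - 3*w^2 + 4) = w^2 - w - 2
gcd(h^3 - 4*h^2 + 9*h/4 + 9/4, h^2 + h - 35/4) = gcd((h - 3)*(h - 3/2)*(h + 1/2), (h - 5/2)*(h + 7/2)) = 1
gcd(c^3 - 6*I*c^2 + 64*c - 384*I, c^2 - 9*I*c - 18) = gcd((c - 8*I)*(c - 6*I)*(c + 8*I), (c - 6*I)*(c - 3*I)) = c - 6*I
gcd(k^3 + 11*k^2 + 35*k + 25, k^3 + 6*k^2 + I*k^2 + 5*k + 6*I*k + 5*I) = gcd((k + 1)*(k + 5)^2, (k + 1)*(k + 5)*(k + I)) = k^2 + 6*k + 5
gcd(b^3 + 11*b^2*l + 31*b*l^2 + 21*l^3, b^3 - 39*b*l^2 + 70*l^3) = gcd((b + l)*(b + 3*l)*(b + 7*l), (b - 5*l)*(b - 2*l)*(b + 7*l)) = b + 7*l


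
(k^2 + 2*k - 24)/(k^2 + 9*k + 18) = (k - 4)/(k + 3)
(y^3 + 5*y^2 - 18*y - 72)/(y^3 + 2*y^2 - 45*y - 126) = (y - 4)/(y - 7)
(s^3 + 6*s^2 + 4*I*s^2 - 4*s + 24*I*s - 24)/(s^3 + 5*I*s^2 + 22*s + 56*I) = (s^2 + 2*s*(3 + I) + 12*I)/(s^2 + 3*I*s + 28)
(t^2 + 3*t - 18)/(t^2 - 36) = (t - 3)/(t - 6)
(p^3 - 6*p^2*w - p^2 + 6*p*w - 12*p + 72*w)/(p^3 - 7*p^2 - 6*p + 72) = (p - 6*w)/(p - 6)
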